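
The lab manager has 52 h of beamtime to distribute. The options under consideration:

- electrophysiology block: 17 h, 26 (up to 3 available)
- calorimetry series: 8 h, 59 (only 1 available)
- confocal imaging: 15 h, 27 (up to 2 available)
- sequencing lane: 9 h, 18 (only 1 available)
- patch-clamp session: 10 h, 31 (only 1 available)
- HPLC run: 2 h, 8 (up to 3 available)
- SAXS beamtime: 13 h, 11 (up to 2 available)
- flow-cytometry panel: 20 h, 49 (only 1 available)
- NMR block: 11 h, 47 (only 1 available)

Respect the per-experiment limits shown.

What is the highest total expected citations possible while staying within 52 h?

194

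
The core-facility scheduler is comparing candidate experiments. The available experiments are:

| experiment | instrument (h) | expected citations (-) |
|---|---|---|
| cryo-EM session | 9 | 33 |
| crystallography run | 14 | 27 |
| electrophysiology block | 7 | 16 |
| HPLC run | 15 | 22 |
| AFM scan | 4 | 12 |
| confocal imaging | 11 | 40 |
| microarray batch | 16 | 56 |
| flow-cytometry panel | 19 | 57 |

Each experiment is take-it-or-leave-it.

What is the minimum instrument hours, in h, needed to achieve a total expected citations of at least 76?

Minimise h subject to total expected citations ≥ 76.
cryo-EM session + AFM scan + confocal imaging: 85 expected citations at 24 h.
No combination under 24 h hits 76.

24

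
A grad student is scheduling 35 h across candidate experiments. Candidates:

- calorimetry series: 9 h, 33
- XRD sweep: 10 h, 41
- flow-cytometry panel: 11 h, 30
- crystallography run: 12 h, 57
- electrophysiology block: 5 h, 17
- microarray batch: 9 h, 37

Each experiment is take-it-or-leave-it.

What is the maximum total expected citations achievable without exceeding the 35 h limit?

144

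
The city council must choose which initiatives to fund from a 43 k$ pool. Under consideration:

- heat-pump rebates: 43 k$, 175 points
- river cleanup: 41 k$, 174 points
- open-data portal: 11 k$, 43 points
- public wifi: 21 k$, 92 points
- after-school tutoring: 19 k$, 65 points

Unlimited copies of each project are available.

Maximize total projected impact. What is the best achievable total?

Ranking by ratio (projected impact/k$): public wifi 4.38, river cleanup 4.24, heat-pump rebates 4.07, open-data portal 3.91.
Taking 2×public wifi: 42 k$ used, 184 in projected impact.
Nothing else within 43 k$ beats 184.

184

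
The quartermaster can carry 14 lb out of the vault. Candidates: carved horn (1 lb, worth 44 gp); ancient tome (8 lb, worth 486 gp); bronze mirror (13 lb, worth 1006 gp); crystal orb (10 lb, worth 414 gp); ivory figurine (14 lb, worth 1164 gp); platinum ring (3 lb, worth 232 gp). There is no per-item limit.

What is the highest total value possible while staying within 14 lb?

1164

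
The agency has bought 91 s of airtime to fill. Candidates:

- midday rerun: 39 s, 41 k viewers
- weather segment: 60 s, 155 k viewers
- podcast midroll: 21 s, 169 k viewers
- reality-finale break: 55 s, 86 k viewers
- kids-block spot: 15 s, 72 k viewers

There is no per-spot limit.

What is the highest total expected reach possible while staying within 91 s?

Density check — podcast midroll 8.05, kids-block spot 4.80, weather segment 2.58, reality-finale break 1.56 are the best per s.
Taking 4×podcast midroll: 84 s used, 676 in expected reach.
That's the maximum — no swap from here does better than 676.

676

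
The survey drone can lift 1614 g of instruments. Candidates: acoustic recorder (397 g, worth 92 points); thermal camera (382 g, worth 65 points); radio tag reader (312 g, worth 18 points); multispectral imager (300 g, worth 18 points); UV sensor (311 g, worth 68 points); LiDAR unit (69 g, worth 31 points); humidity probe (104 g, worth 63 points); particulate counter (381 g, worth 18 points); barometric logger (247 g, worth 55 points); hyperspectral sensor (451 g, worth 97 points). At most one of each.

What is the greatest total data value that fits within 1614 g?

406

Best packing: acoustic recorder + UV sensor + LiDAR unit + humidity probe + barometric logger + hyperspectral sensor — 1579 g, 406 total.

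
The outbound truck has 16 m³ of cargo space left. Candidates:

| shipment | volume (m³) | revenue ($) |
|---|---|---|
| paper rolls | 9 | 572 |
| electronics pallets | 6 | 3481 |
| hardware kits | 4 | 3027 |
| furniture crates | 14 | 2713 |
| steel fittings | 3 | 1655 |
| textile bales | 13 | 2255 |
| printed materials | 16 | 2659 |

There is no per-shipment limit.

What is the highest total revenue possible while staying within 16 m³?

12108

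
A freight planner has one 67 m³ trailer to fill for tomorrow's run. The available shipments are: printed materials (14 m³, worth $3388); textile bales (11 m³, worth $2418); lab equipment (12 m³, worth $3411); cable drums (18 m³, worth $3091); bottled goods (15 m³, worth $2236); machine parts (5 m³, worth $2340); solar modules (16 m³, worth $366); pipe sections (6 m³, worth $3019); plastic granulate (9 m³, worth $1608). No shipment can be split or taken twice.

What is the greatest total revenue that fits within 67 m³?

By revenue per m³: pipe sections 503.17, machine parts 468.00, lab equipment 284.25 lead.
A density-first pass picks printed materials + textile bales + lab equipment + machine parts + pipe sections + plastic granulate — 16184 at 57 m³.
Dropping plastic granulate frees 9 m³; slotting in cable drums (18 m³) lifts the total to 17667 at 66 m³.
No other feasible combination exceeds 17667.

17667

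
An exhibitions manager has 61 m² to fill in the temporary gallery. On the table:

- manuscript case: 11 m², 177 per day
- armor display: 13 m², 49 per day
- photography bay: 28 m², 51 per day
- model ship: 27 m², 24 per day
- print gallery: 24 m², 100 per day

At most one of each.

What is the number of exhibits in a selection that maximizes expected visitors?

Best achievable expected visitors is 326.
manuscript case + armor display + print gallery hits 326 at 48 m².
Any selection reaching 326 contains exactly 3 exhibits.

3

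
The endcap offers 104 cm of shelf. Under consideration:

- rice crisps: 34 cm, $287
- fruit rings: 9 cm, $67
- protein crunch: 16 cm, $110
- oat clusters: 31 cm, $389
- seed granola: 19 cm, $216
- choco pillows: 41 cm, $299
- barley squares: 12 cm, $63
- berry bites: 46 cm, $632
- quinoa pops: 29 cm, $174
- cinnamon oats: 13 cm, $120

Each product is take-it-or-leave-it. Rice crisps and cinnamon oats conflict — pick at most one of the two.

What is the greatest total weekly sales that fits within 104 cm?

Oat clusters + seed granola + berry bites uses 96 of the 104 cm and totals 1237.
The closest alternative, fruit rings + oat clusters + berry bites + cinnamon oats, reaches only 1208.

1237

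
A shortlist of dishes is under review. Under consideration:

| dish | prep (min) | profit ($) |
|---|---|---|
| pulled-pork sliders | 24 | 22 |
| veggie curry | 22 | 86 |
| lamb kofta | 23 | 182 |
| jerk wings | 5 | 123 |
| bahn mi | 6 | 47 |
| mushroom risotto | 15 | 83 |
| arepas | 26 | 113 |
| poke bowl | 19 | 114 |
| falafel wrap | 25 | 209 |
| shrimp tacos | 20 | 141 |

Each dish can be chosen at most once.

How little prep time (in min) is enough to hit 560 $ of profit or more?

59

Need the lightest bundle worth ≥ 560.
lamb kofta + jerk wings + bahn mi + falafel wrap: 561 profit at 59 min.
Below 59 min the best achievable stays under 560.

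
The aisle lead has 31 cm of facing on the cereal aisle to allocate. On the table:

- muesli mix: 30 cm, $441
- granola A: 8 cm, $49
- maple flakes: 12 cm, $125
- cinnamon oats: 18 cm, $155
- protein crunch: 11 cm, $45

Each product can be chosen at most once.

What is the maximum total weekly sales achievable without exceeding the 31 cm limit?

Best packing: muesli mix — 30 cm, 441 total.

441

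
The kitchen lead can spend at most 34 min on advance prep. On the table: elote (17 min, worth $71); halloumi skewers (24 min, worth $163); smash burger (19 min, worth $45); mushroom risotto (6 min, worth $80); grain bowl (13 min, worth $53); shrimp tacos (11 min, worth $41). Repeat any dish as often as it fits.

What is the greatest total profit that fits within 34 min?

400

The ratio ordering already packs tightly: 5×mushroom risotto, 30 min, 400.
No other feasible combination exceeds 400.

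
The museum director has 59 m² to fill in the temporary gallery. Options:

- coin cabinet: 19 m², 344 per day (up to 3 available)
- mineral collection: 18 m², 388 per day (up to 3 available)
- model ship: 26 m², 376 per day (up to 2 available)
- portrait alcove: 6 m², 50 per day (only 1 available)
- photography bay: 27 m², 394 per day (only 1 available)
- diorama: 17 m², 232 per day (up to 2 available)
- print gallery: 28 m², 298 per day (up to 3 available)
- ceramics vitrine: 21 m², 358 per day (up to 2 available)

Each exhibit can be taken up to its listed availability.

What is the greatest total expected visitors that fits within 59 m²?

3×mineral collection uses 54 of the 59 m² and totals 1164.
No other feasible combination exceeds 1164.

1164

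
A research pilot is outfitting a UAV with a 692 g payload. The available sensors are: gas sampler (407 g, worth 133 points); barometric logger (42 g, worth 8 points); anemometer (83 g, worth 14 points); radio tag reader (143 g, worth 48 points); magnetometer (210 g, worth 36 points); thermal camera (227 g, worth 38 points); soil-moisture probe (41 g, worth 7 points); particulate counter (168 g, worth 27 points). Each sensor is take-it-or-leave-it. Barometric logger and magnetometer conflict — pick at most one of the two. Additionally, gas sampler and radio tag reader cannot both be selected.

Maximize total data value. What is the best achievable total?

Taking gas sampler + barometric logger + thermal camera: 676 g used, 179 in data value.

179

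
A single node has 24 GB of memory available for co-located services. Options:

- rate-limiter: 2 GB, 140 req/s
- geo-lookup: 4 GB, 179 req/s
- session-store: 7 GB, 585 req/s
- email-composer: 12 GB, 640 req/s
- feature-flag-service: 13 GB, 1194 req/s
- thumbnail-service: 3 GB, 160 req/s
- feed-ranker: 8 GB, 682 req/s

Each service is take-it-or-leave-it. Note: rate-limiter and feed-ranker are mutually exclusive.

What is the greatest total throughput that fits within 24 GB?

2036

Ranking by ratio (throughput/GB): feature-flag-service 91.85, feed-ranker 85.25, session-store 83.57, rate-limiter 70.00.
Feature-flag-service + thumbnail-service + feed-ranker uses 24 of the 24 GB and totals 2036.
Nothing else feasible within 24 GB beats 2036.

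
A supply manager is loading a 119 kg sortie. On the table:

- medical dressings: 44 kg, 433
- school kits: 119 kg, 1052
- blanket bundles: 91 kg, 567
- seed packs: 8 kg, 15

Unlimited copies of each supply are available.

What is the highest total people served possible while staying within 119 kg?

1052

Ranking by ratio (people served/kg): medical dressings 9.84, school kits 8.84, blanket bundles 6.23, seed packs 1.88.
Greedy by ratio would take 2×medical dressings + 3×seed packs: 112 kg used, total 911.
Replace 2×medical dressings and 3×seed packs with school kits: the trade gains 141 net, giving 1052 at 119 kg.
Every other selection either busts 119 kg or fails to beat 1052.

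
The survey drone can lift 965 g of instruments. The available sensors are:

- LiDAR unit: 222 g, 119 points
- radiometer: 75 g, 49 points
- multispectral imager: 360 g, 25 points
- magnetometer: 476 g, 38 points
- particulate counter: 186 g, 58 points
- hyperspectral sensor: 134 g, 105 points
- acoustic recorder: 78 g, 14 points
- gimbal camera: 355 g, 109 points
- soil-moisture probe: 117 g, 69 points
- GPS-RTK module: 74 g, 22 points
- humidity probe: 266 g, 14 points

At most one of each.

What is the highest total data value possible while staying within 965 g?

451

Taking the top-ratio sensors first gives LiDAR unit + radiometer + particulate counter + hyperspectral sensor + acoustic recorder + soil-moisture probe + GPS-RTK module for 436 (886 g).
Dropping particulate counter and acoustic recorder and GPS-RTK module frees 338 g; slotting in gimbal camera (355 g) lifts the total to 451 at 903 g.
Next best is LiDAR unit + radiometer + particulate counter + hyperspectral sensor + acoustic recorder + soil-moisture probe + GPS-RTK module at 436 (886 g) — short by 15.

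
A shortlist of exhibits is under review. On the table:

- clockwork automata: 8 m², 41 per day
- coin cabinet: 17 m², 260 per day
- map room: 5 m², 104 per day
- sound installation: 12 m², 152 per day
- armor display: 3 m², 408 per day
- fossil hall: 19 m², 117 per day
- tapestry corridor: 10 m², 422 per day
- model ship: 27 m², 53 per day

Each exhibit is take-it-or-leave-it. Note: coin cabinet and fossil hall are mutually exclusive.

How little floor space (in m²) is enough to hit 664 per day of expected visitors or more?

13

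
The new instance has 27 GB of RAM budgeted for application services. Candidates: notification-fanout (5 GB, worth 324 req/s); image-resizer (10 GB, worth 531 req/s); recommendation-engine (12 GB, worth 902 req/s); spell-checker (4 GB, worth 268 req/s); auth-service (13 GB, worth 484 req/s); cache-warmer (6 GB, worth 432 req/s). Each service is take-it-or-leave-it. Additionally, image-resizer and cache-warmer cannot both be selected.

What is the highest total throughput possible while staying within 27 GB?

Density check — recommendation-engine 75.17, cache-warmer 72.00, spell-checker 67.00 are the best per GB.
Taking notification-fanout + recommendation-engine + spell-checker + cache-warmer: 27 GB used, 1926 in throughput.
Runner-up notification-fanout + image-resizer + recommendation-engine tops out at 1757.

1926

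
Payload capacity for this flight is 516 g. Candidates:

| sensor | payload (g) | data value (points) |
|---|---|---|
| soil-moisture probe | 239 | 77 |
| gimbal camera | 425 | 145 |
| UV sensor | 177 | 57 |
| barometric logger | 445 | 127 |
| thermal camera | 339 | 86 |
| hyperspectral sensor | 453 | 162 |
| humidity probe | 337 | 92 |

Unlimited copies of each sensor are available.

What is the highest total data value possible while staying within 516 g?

162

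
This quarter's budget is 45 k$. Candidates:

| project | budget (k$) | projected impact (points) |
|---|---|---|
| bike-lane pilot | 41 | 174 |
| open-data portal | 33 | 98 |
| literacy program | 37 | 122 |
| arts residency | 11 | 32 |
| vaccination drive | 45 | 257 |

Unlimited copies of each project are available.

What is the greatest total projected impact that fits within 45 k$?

By projected impact per k$: vaccination drive 5.71, bike-lane pilot 4.24, literacy program 3.30, open-data portal 2.97 lead.
Best packing: vaccination drive — 45 k$, 257 total.
Every other selection either busts 45 k$ or fails to beat 257.

257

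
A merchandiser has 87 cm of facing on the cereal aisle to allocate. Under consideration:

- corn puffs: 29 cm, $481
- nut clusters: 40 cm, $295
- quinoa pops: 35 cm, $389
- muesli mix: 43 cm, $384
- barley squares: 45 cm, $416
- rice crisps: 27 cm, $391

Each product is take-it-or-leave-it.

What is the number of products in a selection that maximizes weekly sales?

2

Optimal total is 897.
corn puffs + barley squares hits 897 at 74 cm.
All optima have 2 products.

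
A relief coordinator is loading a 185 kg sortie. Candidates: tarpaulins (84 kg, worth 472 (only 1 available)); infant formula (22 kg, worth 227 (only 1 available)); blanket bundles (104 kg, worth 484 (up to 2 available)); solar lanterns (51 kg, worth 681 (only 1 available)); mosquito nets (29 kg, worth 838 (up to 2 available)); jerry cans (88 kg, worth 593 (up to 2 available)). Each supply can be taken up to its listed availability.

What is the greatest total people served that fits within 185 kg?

The ratio ordering already packs tightly: infant formula + solar lanterns + 2×mosquito nets, 131 kg, 2584.

2584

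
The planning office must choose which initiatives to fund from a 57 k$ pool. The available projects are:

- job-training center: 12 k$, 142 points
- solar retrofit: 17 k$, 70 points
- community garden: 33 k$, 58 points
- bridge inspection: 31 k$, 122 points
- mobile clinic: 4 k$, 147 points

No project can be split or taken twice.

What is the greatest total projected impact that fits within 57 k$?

411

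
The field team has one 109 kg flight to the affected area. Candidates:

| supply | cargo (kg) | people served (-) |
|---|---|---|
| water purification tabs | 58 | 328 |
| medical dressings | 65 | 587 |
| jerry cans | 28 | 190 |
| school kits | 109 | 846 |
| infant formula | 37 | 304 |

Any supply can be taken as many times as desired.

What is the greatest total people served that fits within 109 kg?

891

Ranking by ratio (people served/kg): medical dressings 9.03, infant formula 8.22, school kits 7.76, jerry cans 6.79.
Best packing: medical dressings + infant formula — 102 kg, 891 total.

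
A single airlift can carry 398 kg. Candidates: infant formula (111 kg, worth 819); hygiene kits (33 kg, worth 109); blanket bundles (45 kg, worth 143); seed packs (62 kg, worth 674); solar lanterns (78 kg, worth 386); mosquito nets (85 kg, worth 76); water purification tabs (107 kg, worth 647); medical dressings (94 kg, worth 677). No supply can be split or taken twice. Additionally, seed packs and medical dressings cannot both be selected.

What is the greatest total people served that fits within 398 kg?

Best packing: infant formula + hygiene kits + seed packs + solar lanterns + water purification tabs — 391 kg, 2635 total.
The spare 7 kg is too small for any remaining supply, and no feasible exchange beats 2635.

2635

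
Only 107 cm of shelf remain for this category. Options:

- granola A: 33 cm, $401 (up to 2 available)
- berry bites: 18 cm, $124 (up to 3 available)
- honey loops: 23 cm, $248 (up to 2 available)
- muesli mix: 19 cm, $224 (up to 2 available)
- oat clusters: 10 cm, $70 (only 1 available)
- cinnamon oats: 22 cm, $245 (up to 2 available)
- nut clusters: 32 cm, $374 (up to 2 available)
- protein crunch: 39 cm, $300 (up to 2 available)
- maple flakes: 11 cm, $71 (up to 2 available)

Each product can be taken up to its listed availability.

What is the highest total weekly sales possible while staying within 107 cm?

1271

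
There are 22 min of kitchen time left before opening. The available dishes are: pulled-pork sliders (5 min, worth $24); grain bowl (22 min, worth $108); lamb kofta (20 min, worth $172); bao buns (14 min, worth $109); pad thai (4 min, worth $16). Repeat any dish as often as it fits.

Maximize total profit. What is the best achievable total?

172

Taking lamb kofta: 20 min used, 172 in profit.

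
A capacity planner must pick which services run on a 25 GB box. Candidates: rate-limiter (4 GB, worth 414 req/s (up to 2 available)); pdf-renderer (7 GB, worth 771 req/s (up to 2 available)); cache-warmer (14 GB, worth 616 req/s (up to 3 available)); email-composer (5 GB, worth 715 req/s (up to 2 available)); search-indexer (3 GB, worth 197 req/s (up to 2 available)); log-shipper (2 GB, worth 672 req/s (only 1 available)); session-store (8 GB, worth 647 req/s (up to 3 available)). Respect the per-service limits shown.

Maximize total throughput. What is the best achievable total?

A density-first pass picks rate-limiter + pdf-renderer + 2×email-composer + log-shipper — 3287 at 23 GB.
The 5 GB tied up in email-composer is better spent on pdf-renderer — total rises to 3343 (25 GB).
Every other selection either busts 25 GB or exceeds an availability limit or fails to beat 3343.

3343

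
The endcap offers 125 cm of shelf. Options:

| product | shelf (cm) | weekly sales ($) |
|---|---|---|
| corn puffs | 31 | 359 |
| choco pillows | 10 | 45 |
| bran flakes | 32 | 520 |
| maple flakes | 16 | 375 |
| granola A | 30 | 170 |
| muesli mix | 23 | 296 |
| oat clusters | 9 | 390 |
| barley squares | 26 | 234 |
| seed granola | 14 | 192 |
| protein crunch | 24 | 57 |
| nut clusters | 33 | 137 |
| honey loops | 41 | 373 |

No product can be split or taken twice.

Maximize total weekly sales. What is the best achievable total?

Taking corn puffs + bran flakes + maple flakes + muesli mix + oat clusters + seed granola: 125 cm used, 2132 in weekly sales.
Next best is bran flakes + maple flakes + muesli mix + oat clusters + barley squares + seed granola at 2007 (120 cm) — short by 125.

2132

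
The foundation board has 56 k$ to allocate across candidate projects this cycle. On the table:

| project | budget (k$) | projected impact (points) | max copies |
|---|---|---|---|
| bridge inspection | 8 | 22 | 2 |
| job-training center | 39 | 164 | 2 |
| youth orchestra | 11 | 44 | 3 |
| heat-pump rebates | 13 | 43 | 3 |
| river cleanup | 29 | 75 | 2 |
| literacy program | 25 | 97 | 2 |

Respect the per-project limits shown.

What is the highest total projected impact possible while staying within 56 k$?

208

Taking job-training center + youth orchestra: 50 k$ used, 208 in projected impact.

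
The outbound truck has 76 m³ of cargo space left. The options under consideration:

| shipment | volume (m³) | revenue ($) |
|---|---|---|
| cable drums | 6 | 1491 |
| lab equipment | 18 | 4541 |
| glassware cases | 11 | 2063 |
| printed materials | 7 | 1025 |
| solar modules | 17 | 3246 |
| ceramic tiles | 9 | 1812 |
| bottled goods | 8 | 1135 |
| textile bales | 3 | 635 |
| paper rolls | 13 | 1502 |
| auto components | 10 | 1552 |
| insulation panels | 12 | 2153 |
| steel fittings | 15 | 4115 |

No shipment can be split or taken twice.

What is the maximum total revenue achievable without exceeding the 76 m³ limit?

Filling by ratio: cable drums + lab equipment + printed materials + solar modules + ceramic tiles + textile bales + steel fittings for 16865, with 1 m³ left unused.
Replace printed materials and textile bales with glassware cases: the trade gains 403 net, giving 17268 at 76 m³.
Nothing else within 76 m³ beats 17268.

17268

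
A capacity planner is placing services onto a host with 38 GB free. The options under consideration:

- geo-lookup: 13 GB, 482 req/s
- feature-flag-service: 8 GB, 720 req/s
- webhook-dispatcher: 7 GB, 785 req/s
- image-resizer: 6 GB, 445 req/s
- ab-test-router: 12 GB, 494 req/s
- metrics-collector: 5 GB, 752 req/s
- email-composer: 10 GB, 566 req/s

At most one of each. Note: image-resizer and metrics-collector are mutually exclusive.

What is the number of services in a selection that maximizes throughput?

The maximum throughput within 38 GB is 2823.
For example feature-flag-service + webhook-dispatcher + metrics-collector + email-composer achieves it, using 30 GB.
Any selection reaching 2823 contains exactly 4 services.

4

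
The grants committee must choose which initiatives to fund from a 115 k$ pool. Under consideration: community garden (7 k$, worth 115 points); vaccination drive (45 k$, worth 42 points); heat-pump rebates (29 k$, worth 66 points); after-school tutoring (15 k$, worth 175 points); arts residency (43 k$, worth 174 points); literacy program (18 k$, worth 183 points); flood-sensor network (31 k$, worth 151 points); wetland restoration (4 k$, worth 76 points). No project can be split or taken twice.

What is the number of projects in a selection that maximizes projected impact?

5

The maximum projected impact within 115 k$ is 798.
One optimal bundle: community garden + after-school tutoring + arts residency + literacy program + flood-sensor network (114 k$).
All optima have 5 projects.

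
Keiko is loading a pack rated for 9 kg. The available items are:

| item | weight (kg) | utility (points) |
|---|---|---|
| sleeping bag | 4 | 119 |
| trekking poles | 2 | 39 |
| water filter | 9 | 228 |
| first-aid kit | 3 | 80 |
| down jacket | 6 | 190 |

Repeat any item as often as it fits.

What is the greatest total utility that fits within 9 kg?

First-aid kit + down jacket uses 9 of the 9 kg and totals 270.

270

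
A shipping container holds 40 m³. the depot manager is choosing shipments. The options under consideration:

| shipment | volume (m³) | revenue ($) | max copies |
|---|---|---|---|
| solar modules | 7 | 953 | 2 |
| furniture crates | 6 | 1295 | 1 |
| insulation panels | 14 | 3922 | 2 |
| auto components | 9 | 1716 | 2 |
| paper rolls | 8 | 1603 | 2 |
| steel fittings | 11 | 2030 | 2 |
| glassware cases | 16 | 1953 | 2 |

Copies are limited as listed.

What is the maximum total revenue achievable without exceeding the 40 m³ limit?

9874

A density-first pass picks furniture crates + 2×insulation panels — 9139 at 34 m³.
Replace furniture crates with steel fittings: the trade gains 735 net, giving 9874 at 39 m³.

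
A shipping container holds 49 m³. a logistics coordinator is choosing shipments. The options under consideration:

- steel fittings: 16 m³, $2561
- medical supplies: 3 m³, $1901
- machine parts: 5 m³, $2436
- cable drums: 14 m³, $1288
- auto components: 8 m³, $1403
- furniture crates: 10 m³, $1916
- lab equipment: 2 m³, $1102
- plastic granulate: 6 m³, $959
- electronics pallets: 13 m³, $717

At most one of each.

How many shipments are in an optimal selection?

Best achievable revenue is 11319.
One optimal bundle: steel fittings + medical supplies + machine parts + auto components + furniture crates + lab equipment (44 m³).
Any selection reaching 11319 contains exactly 6 shipments.

6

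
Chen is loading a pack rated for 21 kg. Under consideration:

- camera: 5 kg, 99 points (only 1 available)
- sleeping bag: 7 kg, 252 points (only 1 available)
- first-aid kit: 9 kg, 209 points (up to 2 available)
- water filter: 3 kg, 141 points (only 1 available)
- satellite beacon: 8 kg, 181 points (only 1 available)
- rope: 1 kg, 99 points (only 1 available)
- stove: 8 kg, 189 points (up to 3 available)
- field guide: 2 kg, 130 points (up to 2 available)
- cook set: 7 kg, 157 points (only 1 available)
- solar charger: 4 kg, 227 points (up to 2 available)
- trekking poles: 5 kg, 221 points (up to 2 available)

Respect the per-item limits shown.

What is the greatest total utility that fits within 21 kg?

1175

By utility per kg: rope 99.00, field guide 65.00, solar charger 56.75, water filter 47.00 lead.
Best packing: water filter + rope + 2×field guide + 2×solar charger + trekking poles — 21 kg, 1175 total.
No other feasible combination exceeds 1175.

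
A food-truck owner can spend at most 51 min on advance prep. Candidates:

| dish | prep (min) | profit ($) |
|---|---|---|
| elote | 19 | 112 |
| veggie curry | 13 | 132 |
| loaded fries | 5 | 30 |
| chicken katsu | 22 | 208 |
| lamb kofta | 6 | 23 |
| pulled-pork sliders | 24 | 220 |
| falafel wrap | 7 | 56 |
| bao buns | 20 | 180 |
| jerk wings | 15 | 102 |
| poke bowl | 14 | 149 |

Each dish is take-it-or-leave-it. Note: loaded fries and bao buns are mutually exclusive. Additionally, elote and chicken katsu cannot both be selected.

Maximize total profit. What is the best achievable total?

501

By profit per min: poke bowl 10.64, veggie curry 10.15, chicken katsu 9.45, pulled-pork sliders 9.17 lead.
Taking the top-ratio dishes first gives veggie curry + chicken katsu + poke bowl for 489 (49 min).
The 22 min tied up in chicken katsu is better spent on pulled-pork sliders — total rises to 501 (51 min).
Next best is veggie curry + chicken katsu + poke bowl at 489 (49 min) — short by 12.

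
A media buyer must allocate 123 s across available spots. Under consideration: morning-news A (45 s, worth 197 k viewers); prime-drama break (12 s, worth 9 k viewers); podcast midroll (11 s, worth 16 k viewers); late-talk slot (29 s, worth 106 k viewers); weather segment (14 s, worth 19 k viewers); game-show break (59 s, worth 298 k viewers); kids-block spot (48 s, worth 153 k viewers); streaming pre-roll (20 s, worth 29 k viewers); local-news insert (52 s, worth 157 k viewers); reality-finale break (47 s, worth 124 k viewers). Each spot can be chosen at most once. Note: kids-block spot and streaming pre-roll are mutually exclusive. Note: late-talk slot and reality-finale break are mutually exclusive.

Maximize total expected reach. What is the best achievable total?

A density-first pass picks morning-news A + podcast midroll + game-show break — 511 at 115 s.
The 11 s tied up in podcast midroll is better spent on weather segment — total rises to 514 (118 s).
The closest alternative, morning-news A + podcast midroll + game-show break, reaches only 511.

514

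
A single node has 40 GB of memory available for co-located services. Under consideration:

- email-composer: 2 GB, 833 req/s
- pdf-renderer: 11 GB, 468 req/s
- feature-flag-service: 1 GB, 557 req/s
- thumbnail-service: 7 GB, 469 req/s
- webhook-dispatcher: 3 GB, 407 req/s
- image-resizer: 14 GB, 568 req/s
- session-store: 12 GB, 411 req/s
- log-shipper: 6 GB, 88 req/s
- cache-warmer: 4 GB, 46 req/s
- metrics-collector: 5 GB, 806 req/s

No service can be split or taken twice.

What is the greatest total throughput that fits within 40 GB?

3728

Greedy by ratio would take email-composer + pdf-renderer + feature-flag-service + thumbnail-service + webhook-dispatcher + log-shipper + cache-warmer + metrics-collector: 39 GB used, total 3674.
Replace pdf-renderer and cache-warmer with image-resizer: the trade gains 54 net, giving 3728 at 38 GB.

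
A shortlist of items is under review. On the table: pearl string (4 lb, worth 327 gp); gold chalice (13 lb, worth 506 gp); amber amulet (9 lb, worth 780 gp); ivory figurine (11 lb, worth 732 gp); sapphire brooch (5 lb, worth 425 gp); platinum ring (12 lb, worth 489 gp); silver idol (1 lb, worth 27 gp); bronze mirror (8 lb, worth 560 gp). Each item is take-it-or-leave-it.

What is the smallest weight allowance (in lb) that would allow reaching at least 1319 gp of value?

17

Need the lightest bundle worth ≥ 1319.
amber amulet + bronze mirror: 1340 value at 17 lb.
No combination under 17 lb hits 1319.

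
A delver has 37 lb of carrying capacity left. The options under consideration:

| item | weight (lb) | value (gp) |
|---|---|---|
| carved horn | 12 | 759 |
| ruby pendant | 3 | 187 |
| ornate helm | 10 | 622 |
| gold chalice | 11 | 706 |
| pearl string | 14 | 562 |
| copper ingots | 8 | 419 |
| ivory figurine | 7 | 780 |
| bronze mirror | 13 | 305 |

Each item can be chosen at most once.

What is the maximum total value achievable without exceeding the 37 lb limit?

A density-first pass picks carved horn + ruby pendant + gold chalice + ivory figurine — 2432 at 33 lb.
The 14 lb tied up in ruby pendant and gold chalice is better spent on ornate helm + copper ingots — total rises to 2580 (37 lb).

2580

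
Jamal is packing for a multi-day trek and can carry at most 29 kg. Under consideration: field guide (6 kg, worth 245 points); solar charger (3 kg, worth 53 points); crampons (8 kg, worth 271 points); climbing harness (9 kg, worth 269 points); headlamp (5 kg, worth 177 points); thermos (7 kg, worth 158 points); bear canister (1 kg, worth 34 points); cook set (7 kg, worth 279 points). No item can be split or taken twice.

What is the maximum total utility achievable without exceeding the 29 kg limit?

The ratio heuristic lands on field guide + crampons + headlamp + bear canister + cook set (1006) but leaves 2 kg idle.
The 1 kg tied up in bear canister is better spent on solar charger — total rises to 1025 (29 kg).
Next best is field guide + crampons + headlamp + bear canister + cook set at 1006 (27 kg) — short by 19.

1025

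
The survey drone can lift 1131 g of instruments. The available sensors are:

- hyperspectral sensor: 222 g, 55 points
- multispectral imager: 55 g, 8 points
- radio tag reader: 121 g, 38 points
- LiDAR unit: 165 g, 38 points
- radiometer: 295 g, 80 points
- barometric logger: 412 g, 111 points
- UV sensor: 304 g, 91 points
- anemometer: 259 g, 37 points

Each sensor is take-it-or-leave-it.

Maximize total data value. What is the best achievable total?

303

Density check — radio tag reader 0.31, UV sensor 0.30, radiometer 0.27 are the best per g.
Greedy by ratio would take hyperspectral sensor + radio tag reader + LiDAR unit + radiometer + UV sensor: 1107 g used, total 302.
The 460 g tied up in LiDAR unit and radiometer is better spent on multispectral imager + barometric logger — total rises to 303 (1114 g).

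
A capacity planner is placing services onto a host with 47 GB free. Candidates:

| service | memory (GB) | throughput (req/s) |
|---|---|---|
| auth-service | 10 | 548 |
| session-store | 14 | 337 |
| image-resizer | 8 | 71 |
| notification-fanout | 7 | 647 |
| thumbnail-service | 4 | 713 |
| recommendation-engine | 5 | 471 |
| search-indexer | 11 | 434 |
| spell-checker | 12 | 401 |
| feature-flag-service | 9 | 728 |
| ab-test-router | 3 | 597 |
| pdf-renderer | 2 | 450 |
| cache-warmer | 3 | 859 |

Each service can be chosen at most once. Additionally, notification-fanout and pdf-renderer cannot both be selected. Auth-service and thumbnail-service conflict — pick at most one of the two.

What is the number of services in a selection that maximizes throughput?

7

The maximum throughput within 47 GB is 4449.
For example notification-fanout + thumbnail-service + recommendation-engine + search-indexer + feature-flag-service + ab-test-router + cache-warmer achieves it, using 42 GB.
Every optimal selection uses 7 services.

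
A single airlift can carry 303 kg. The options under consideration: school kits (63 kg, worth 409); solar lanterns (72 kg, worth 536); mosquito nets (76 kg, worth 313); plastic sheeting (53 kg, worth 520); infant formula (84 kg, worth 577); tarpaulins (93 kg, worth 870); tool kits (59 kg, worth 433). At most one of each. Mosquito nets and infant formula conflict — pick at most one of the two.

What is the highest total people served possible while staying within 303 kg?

2503

Ranking by ratio (people served/kg): plastic sheeting 9.81, tarpaulins 9.35, solar lanterns 7.44, tool kits 7.34.
Filling by ratio: solar lanterns + plastic sheeting + tarpaulins + tool kits for 2359, with 26 kg left unused.
Replace tool kits with infant formula: the trade gains 144 net, giving 2503 at 302 kg.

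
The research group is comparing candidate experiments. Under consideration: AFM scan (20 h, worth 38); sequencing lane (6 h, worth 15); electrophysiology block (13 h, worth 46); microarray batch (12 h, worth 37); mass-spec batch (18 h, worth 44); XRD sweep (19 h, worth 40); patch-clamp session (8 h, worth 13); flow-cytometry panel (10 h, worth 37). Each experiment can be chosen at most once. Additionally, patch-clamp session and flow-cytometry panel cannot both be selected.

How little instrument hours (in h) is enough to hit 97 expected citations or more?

Look for the lowest-instrument combination reaching 97.
sequencing lane + electrophysiology block + flow-cytometry panel: 98 expected citations at 29 h.
Any bundle with less than 29 h falls short of 97.

29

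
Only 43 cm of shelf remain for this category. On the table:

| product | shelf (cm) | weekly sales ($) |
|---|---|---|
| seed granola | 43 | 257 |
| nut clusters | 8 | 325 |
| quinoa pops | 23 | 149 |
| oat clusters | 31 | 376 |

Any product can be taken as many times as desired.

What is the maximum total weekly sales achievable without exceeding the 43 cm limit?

Density check — nut clusters 40.62, oat clusters 12.13, quinoa pops 6.48, seed granola 5.98 are the best per cm.
The ratio ordering already packs tightly: 5×nut clusters, 40 cm, 1625.
That's the maximum — no swap from here does better than 1625.

1625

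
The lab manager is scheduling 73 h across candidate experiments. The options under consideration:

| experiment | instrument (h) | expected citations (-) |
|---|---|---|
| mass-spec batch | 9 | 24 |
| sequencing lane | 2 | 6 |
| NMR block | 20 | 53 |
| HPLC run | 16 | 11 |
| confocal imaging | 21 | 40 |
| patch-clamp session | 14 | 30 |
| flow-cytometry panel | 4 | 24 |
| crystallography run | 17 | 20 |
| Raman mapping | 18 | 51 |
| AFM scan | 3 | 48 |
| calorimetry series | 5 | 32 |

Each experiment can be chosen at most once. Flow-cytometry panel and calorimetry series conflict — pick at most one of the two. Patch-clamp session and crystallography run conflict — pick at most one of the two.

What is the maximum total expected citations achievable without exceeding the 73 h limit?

244

Mass-spec batch + sequencing lane + NMR block + patch-clamp session + Raman mapping + AFM scan + calorimetry series uses 71 of the 73 h and totals 244.
That's the maximum — no feasible swap from here does better than 244.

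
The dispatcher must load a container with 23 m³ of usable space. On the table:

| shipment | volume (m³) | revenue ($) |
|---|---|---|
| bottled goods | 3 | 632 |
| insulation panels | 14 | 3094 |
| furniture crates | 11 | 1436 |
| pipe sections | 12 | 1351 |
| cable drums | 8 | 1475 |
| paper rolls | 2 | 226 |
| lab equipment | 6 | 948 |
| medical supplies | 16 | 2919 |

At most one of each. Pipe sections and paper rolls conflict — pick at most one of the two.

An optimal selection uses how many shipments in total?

3

Best achievable revenue is 4674.
For example bottled goods + insulation panels + lab equipment achieves it, using 23 m³.
Every optimal selection uses 3 shipments.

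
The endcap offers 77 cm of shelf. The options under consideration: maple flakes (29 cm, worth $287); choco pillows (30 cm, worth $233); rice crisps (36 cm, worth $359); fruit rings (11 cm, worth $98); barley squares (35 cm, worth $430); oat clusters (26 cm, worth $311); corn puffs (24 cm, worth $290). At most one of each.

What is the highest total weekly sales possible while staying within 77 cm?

Filling by ratio: fruit rings + barley squares + corn puffs for 818, with 7 cm left unused.
Dropping corn puffs frees 24 cm; slotting in oat clusters (26 cm) lifts the total to 839 at 72 cm.
Runner-up fruit rings + barley squares + corn puffs tops out at 818.

839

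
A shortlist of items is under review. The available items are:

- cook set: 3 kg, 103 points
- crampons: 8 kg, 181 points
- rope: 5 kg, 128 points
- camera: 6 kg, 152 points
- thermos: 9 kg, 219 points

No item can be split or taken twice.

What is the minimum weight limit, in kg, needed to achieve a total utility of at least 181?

8

Minimise kg subject to total utility ≥ 181.
Taking crampons gives 181 (≥ 181) for 8 kg.
No combination under 8 kg hits 181.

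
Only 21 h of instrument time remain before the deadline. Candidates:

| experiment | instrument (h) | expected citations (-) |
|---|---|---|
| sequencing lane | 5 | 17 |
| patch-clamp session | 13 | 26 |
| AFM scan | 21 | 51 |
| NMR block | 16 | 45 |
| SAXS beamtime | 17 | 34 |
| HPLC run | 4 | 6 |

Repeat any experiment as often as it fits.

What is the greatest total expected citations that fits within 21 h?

68

Best packing: 4×sequencing lane — 20 h, 68 total.
No other feasible combination exceeds 68.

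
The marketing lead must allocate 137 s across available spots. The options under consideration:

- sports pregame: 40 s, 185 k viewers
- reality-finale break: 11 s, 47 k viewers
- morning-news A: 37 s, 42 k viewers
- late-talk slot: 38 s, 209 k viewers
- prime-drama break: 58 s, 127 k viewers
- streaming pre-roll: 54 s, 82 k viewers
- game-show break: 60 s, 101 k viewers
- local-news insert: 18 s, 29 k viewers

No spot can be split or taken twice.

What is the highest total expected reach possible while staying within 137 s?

A density-first pass picks sports pregame + reality-finale break + late-talk slot + local-news insert — 470 at 107 s.
Dropping reality-finale break and local-news insert frees 29 s; slotting in prime-drama break (58 s) lifts the total to 521 at 136 s.
An exhaustive check of the 256 subsets confirms 521.

521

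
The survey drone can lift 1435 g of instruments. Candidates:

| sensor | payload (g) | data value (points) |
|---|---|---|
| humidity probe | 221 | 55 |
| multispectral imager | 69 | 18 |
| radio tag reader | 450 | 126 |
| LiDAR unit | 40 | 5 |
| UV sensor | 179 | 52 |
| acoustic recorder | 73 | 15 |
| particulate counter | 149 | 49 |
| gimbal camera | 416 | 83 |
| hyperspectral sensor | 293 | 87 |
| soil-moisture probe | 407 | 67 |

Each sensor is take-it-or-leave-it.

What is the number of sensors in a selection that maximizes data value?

Optimal total is 402.
One optimal bundle: humidity probe + multispectral imager + radio tag reader + UV sensor + acoustic recorder + particulate counter + hyperspectral sensor (1434 g).
Any selection reaching 402 contains exactly 7 sensors.

7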